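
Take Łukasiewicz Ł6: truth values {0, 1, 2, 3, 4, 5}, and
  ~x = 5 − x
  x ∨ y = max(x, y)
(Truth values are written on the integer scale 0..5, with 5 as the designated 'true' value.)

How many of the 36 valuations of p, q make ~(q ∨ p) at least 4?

value 5: 1 assignment (counts)
value 4: 3 assignments (counts)
value 3: 5 assignments
value 2: 7 assignments
value 1: 9 assignments
value 0: 11 assignments
So 4 of the 36 assignments meet the threshold.

4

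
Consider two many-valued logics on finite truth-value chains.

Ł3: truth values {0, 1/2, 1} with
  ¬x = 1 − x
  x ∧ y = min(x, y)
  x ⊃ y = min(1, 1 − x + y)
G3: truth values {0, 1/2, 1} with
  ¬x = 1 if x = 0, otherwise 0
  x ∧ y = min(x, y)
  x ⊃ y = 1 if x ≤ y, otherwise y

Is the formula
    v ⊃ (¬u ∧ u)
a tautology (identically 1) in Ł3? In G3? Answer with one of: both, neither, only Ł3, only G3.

In Ł3: at u = 0, v = 1/2 the value is 1/2 — not a tautology.
In G3: at u = 0, v = 1/2 the value is 0 — not a tautology.

neither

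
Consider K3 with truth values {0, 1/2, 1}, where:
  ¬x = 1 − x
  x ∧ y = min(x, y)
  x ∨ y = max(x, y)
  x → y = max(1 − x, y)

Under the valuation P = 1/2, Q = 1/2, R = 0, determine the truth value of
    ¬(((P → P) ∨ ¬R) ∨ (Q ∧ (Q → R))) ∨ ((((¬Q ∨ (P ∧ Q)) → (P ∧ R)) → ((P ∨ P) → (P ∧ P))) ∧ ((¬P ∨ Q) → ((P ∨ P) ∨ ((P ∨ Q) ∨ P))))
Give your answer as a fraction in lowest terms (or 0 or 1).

1/2

P → P = 1/2 → 1/2 = 1/2
¬R = ¬0 = 1
(P → P) ∨ ¬R = 1/2 ∨ 1 = 1
Q → R = 1/2 → 0 = 1/2
Q ∧ (Q → R) = 1/2 ∧ 1/2 = 1/2
((P → P) ∨ ¬R) ∨ (Q ∧ (Q → R)) = 1 ∨ 1/2 = 1
¬(((P → P) ∨ ¬R) ∨ (Q ∧ (Q → R))) = ¬1 = 0
¬Q = ¬1/2 = 1/2
P ∧ Q = 1/2 ∧ 1/2 = 1/2
¬Q ∨ (P ∧ Q) = 1/2 ∨ 1/2 = 1/2
P ∧ R = 1/2 ∧ 0 = 0
(¬Q ∨ (P ∧ Q)) → (P ∧ R) = 1/2 → 0 = 1/2
P ∨ P = 1/2 ∨ 1/2 = 1/2
P ∧ P = 1/2 ∧ 1/2 = 1/2
(P ∨ P) → (P ∧ P) = 1/2 → 1/2 = 1/2
((¬Q ∨ (P ∧ Q)) → (P ∧ R)) → ((P ∨ P) → (P ∧ P)) = 1/2 → 1/2 = 1/2
¬P = ¬1/2 = 1/2
¬P ∨ Q = 1/2 ∨ 1/2 = 1/2
P ∨ P = 1/2 ∨ 1/2 = 1/2
P ∨ Q = 1/2 ∨ 1/2 = 1/2
(P ∨ Q) ∨ P = 1/2 ∨ 1/2 = 1/2
(P ∨ P) ∨ ((P ∨ Q) ∨ P) = 1/2 ∨ 1/2 = 1/2
(¬P ∨ Q) → ((P ∨ P) ∨ ((P ∨ Q) ∨ P)) = 1/2 → 1/2 = 1/2
(((¬Q ∨ (P ∧ Q)) → (P ∧ R)) → ((P ∨ P) → (P ∧ P))) ∧ ((¬P ∨ Q) → ((P ∨ P) ∨ ((P ∨ Q) ∨ P))) = 1/2 ∧ 1/2 = 1/2
¬(((P → P) ∨ ¬R) ∨ (Q ∧ (Q → R))) ∨ ((((¬Q ∨ (P ∧ Q)) → (P ∧ R)) → ((P ∨ P) → (P ∧ P))) ∧ ((¬P ∨ Q) → ((P ∨ P) ∨ ((P ∨ Q) ∨ P)))) = 0 ∨ 1/2 = 1/2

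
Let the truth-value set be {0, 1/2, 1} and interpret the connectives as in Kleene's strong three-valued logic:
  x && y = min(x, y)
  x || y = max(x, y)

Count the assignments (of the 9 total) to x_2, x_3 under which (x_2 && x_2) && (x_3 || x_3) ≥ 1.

1

x_2 = 0, x_3 = 0 ↦ 0  <
x_2 = 0, x_3 = 1/2 ↦ 0  <
x_2 = 0, x_3 = 1 ↦ 0  <
x_2 = 1/2, x_3 = 0 ↦ 0  <
x_2 = 1/2, x_3 = 1/2 ↦ 1/2  <
x_2 = 1/2, x_3 = 1 ↦ 1/2  <
x_2 = 1, x_3 = 0 ↦ 0  <
x_2 = 1, x_3 = 1/2 ↦ 1/2  <
x_2 = 1, x_3 = 1 ↦ 1  ≥
So 1 of the 9 assignments meets the threshold.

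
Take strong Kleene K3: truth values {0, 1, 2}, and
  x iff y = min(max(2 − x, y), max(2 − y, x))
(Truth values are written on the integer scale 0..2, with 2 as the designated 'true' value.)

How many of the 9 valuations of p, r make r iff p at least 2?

2

p = 0, r = 0 ↦ 2  ≥
p = 0, r = 1 ↦ 1  <
p = 0, r = 2 ↦ 0  <
p = 1, r = 0 ↦ 1  <
p = 1, r = 1 ↦ 1  <
p = 1, r = 2 ↦ 1  <
p = 2, r = 0 ↦ 0  <
p = 2, r = 1 ↦ 1  <
p = 2, r = 2 ↦ 2  ≥
So 2 of the 9 assignments meet the threshold.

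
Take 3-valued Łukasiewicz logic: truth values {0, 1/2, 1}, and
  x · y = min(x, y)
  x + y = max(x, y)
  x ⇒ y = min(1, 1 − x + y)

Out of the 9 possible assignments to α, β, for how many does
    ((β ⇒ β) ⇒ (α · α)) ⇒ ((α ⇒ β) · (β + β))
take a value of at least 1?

α = 0, β = 0 ↦ 1  ≥
α = 0, β = 1/2 ↦ 1  ≥
α = 0, β = 1 ↦ 1  ≥
α = 1/2, β = 0 ↦ 1/2  <
α = 1/2, β = 1/2 ↦ 1  ≥
α = 1/2, β = 1 ↦ 1  ≥
α = 1, β = 0 ↦ 0  <
α = 1, β = 1/2 ↦ 1/2  <
α = 1, β = 1 ↦ 1  ≥
So 6 of the 9 assignments meet the threshold.

6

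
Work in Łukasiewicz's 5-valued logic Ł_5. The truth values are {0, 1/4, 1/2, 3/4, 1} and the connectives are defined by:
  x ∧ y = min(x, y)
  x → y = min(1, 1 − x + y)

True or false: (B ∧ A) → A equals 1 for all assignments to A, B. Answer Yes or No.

At A = 3/4, B = 0, for instance:
B ∧ A = 0 ∧ 3/4 = 0
(B ∧ A) → A = 0 → 3/4 = 1
and checking the remaining 24 assignments likewise gives ≥ 1 in every case.

Yes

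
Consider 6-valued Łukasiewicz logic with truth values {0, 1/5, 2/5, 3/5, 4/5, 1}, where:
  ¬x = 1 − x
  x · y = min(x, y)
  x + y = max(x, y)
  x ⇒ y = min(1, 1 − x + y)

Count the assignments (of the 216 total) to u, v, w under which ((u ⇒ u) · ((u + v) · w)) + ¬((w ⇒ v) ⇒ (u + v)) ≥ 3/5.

value 1: 12 assignments (counts)
value 4/5: 35 assignments (counts)
value 3/5: 57 assignments (counts)
value 2/5: 62 assignments
value 1/5: 38 assignments
value 0: 12 assignments
So 104 of the 216 assignments meet the threshold.

104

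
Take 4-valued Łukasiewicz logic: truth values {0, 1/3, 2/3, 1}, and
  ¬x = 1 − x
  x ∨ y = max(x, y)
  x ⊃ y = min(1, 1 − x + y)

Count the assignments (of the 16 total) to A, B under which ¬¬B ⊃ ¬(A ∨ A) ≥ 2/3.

13

A = 0, B = 0 ↦ 1  ≥
A = 0, B = 1/3 ↦ 1  ≥
A = 0, B = 2/3 ↦ 1  ≥
A = 0, B = 1 ↦ 1  ≥
A = 1/3, B = 0 ↦ 1  ≥
A = 1/3, B = 1/3 ↦ 1  ≥
A = 1/3, B = 2/3 ↦ 1  ≥
A = 1/3, B = 1 ↦ 2/3  ≥
A = 2/3, B = 0 ↦ 1  ≥
A = 2/3, B = 1/3 ↦ 1  ≥
A = 2/3, B = 2/3 ↦ 2/3  ≥
A = 2/3, B = 1 ↦ 1/3  <
A = 1, B = 0 ↦ 1  ≥
A = 1, B = 1/3 ↦ 2/3  ≥
A = 1, B = 2/3 ↦ 1/3  <
A = 1, B = 1 ↦ 0  <
So 13 of the 16 assignments meet the threshold.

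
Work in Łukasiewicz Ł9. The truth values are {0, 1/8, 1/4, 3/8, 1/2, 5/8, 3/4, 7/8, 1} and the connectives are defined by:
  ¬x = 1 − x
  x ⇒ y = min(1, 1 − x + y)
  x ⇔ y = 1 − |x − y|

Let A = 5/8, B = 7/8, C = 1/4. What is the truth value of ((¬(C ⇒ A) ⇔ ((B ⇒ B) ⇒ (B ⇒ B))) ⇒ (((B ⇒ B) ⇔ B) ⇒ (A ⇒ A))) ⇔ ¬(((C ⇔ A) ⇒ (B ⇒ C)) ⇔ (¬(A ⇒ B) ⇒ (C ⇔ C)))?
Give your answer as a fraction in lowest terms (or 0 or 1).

C ⇒ A = 1/4 ⇒ 5/8 = 1
¬(C ⇒ A) = ¬1 = 0
B ⇒ B = 7/8 ⇒ 7/8 = 1
B ⇒ B = 7/8 ⇒ 7/8 = 1
(B ⇒ B) ⇒ (B ⇒ B) = 1 ⇒ 1 = 1
¬(C ⇒ A) ⇔ ((B ⇒ B) ⇒ (B ⇒ B)) = 0 ⇔ 1 = 0
B ⇒ B = 7/8 ⇒ 7/8 = 1
(B ⇒ B) ⇔ B = 1 ⇔ 7/8 = 7/8
A ⇒ A = 5/8 ⇒ 5/8 = 1
((B ⇒ B) ⇔ B) ⇒ (A ⇒ A) = 7/8 ⇒ 1 = 1
(¬(C ⇒ A) ⇔ ((B ⇒ B) ⇒ (B ⇒ B))) ⇒ (((B ⇒ B) ⇔ B) ⇒ (A ⇒ A)) = 0 ⇒ 1 = 1
C ⇔ A = 1/4 ⇔ 5/8 = 5/8
B ⇒ C = 7/8 ⇒ 1/4 = 3/8
(C ⇔ A) ⇒ (B ⇒ C) = 5/8 ⇒ 3/8 = 3/4
A ⇒ B = 5/8 ⇒ 7/8 = 1
¬(A ⇒ B) = ¬1 = 0
C ⇔ C = 1/4 ⇔ 1/4 = 1
¬(A ⇒ B) ⇒ (C ⇔ C) = 0 ⇒ 1 = 1
((C ⇔ A) ⇒ (B ⇒ C)) ⇔ (¬(A ⇒ B) ⇒ (C ⇔ C)) = 3/4 ⇔ 1 = 3/4
¬(((C ⇔ A) ⇒ (B ⇒ C)) ⇔ (¬(A ⇒ B) ⇒ (C ⇔ C))) = ¬3/4 = 1/4
((¬(C ⇒ A) ⇔ ((B ⇒ B) ⇒ (B ⇒ B))) ⇒ (((B ⇒ B) ⇔ B) ⇒ (A ⇒ A))) ⇔ ¬(((C ⇔ A) ⇒ (B ⇒ C)) ⇔ (¬(A ⇒ B) ⇒ (C ⇔ C))) = 1 ⇔ 1/4 = 1/4

1/4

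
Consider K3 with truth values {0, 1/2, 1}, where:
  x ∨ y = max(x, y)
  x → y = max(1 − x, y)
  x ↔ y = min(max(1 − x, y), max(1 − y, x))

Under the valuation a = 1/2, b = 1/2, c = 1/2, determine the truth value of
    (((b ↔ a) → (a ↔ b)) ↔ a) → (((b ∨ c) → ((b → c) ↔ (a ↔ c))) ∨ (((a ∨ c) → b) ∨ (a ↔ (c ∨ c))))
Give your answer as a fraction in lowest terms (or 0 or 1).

b ↔ a = 1/2 ↔ 1/2 = 1/2
a ↔ b = 1/2 ↔ 1/2 = 1/2
(b ↔ a) → (a ↔ b) = 1/2 → 1/2 = 1/2
((b ↔ a) → (a ↔ b)) ↔ a = 1/2 ↔ 1/2 = 1/2
b ∨ c = 1/2 ∨ 1/2 = 1/2
b → c = 1/2 → 1/2 = 1/2
a ↔ c = 1/2 ↔ 1/2 = 1/2
(b → c) ↔ (a ↔ c) = 1/2 ↔ 1/2 = 1/2
(b ∨ c) → ((b → c) ↔ (a ↔ c)) = 1/2 → 1/2 = 1/2
a ∨ c = 1/2 ∨ 1/2 = 1/2
(a ∨ c) → b = 1/2 → 1/2 = 1/2
c ∨ c = 1/2 ∨ 1/2 = 1/2
a ↔ (c ∨ c) = 1/2 ↔ 1/2 = 1/2
((a ∨ c) → b) ∨ (a ↔ (c ∨ c)) = 1/2 ∨ 1/2 = 1/2
((b ∨ c) → ((b → c) ↔ (a ↔ c))) ∨ (((a ∨ c) → b) ∨ (a ↔ (c ∨ c))) = 1/2 ∨ 1/2 = 1/2
(((b ↔ a) → (a ↔ b)) ↔ a) → (((b ∨ c) → ((b → c) ↔ (a ↔ c))) ∨ (((a ∨ c) → b) ∨ (a ↔ (c ∨ c)))) = 1/2 → 1/2 = 1/2

1/2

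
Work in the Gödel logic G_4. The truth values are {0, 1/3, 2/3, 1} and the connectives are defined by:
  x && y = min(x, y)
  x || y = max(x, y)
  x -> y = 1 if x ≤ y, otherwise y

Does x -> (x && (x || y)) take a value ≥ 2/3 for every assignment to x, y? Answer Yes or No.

x = 0, y = 0 ↦ 1
x = 0, y = 1/3 ↦ 1
x = 0, y = 2/3 ↦ 1
x = 0, y = 1 ↦ 1
x = 1/3, y = 0 ↦ 1
x = 1/3, y = 1/3 ↦ 1
x = 1/3, y = 2/3 ↦ 1
x = 1/3, y = 1 ↦ 1
x = 2/3, y = 0 ↦ 1
x = 2/3, y = 1/3 ↦ 1
x = 2/3, y = 2/3 ↦ 1
x = 2/3, y = 1 ↦ 1
x = 1, y = 0 ↦ 1
x = 1, y = 1/3 ↦ 1
x = 1, y = 2/3 ↦ 1
x = 1, y = 1 ↦ 1
Every assignment gives a value ≥ 2/3.

Yes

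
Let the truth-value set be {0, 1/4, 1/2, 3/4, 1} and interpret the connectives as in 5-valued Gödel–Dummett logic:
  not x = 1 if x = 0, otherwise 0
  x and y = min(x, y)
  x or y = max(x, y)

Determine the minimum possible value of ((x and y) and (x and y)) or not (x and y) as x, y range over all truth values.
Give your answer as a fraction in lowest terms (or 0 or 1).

Take x = 1/4, y = 1/4:
x and y = 1/4 and 1/4 = 1/4
x and y = 1/4 and 1/4 = 1/4
(x and y) and (x and y) = 1/4 and 1/4 = 1/4
x and y = 1/4 and 1/4 = 1/4
not (x and y) = not 1/4 = 0
((x and y) and (x and y)) or not (x and y) = 1/4 or 0 = 1/4
No assignment yields a value below 1/4, so this is the minimum.

1/4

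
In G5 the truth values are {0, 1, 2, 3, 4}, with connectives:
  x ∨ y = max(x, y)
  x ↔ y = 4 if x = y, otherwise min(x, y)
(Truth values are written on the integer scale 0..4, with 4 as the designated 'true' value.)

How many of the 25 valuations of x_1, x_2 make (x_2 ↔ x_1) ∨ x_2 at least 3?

13

value 4: 9 assignments (counts)
value 3: 4 assignments (counts)
value 2: 4 assignments
value 1: 4 assignments
value 0: 4 assignments
So 13 of the 25 assignments meet the threshold.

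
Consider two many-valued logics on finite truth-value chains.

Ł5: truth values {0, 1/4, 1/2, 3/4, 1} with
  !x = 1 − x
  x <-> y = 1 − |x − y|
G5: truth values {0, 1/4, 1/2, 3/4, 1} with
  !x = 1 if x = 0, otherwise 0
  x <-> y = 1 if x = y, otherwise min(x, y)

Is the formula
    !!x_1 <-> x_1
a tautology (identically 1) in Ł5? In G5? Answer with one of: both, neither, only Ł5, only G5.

only Ł5

In Ł5: every assignment gives 1 — tautology.
In G5: at x_1 = 1/4 the value is 1/4 — not a tautology.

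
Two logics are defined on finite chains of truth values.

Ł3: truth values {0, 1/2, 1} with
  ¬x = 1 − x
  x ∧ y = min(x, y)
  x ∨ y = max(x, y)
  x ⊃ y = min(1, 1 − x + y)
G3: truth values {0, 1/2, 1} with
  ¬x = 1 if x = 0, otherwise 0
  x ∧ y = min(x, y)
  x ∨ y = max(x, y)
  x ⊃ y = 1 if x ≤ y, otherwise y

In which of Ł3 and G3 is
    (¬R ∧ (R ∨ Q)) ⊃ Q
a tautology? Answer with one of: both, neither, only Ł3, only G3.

only G3

In Ł3: at Q = 0, R = 1/2 the value is 1/2 — not a tautology.
In G3: every assignment gives 1 — tautology.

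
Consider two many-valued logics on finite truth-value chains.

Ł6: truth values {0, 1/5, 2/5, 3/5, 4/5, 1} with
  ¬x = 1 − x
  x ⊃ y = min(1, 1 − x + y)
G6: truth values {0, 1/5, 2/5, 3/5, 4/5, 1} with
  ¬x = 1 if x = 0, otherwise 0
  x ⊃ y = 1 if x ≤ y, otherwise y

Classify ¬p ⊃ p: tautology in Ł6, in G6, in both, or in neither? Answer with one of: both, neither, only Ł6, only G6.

neither

In Ł6: at p = 0 the value is 0 — not a tautology.
In G6: at p = 0 the value is 0 — not a tautology.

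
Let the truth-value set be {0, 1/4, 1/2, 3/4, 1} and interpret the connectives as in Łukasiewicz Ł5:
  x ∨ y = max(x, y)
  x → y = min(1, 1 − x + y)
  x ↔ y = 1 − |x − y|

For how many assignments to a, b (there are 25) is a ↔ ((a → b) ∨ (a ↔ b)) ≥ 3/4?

value 1: 3 assignments (counts)
value 3/4: 5 assignments (counts)
value 1/2: 6 assignments
value 1/4: 5 assignments
value 0: 6 assignments
So 8 of the 25 assignments meet the threshold.

8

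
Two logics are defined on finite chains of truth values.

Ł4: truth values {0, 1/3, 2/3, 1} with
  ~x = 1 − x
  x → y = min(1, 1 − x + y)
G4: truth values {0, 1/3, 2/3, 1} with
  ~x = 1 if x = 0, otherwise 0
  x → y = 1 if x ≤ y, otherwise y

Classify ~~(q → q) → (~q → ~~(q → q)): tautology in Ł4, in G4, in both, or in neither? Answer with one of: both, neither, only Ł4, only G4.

both

In Ł4: every assignment gives 1 — tautology.
In G4: every assignment gives 1 — tautology.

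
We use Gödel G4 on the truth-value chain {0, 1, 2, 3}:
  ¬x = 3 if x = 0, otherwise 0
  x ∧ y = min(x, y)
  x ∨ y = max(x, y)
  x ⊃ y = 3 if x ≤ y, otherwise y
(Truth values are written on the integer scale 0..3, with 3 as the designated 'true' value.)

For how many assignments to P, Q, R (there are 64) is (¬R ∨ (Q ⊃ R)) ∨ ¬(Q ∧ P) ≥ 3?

value 3: 55 assignments (counts)
value 2: 3 assignments
value 1: 6 assignments
So 55 of the 64 assignments meet the threshold.

55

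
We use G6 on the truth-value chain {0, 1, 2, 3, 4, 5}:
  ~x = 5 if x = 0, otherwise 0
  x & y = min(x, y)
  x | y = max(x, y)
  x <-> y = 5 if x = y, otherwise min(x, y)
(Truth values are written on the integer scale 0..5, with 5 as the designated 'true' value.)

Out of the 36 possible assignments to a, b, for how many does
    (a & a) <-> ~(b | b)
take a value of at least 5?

value 5: 6 assignments (counts)
value 4: 1 assignment
value 3: 1 assignment
value 2: 1 assignment
value 1: 1 assignment
value 0: 26 assignments
So 6 of the 36 assignments meet the threshold.

6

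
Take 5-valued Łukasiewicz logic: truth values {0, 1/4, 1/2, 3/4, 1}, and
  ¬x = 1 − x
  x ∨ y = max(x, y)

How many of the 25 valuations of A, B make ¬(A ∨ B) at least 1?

1

value 1: 1 assignment (counts)
value 3/4: 3 assignments
value 1/2: 5 assignments
value 1/4: 7 assignments
value 0: 9 assignments
So 1 of the 25 assignments meets the threshold.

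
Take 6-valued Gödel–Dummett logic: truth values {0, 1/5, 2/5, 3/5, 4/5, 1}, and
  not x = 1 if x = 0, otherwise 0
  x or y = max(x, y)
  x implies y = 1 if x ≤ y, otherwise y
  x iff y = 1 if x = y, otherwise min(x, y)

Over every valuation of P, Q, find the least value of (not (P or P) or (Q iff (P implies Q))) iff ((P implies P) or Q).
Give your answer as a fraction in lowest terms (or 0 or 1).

Take P = 1/5, Q = 1/5:
P or P = 1/5 or 1/5 = 1/5
not (P or P) = not 1/5 = 0
P implies Q = 1/5 implies 1/5 = 1
Q iff (P implies Q) = 1/5 iff 1 = 1/5
not (P or P) or (Q iff (P implies Q)) = 0 or 1/5 = 1/5
P implies P = 1/5 implies 1/5 = 1
(P implies P) or Q = 1 or 1/5 = 1
(not (P or P) or (Q iff (P implies Q))) iff ((P implies P) or Q) = 1/5 iff 1 = 1/5
No assignment yields a value below 1/5, so this is the minimum.

1/5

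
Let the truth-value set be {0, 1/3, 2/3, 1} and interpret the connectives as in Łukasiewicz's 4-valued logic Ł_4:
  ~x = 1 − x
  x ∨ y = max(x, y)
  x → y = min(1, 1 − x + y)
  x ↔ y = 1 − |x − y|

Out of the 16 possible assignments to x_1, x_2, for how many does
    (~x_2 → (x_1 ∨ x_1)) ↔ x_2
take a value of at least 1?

7

x_1 = 0, x_2 = 0 ↦ 1  ≥
x_1 = 0, x_2 = 1/3 ↦ 1  ≥
x_1 = 0, x_2 = 2/3 ↦ 1  ≥
x_1 = 0, x_2 = 1 ↦ 1  ≥
x_1 = 1/3, x_2 = 0 ↦ 2/3  <
x_1 = 1/3, x_2 = 1/3 ↦ 2/3  <
x_1 = 1/3, x_2 = 2/3 ↦ 2/3  <
x_1 = 1/3, x_2 = 1 ↦ 1  ≥
x_1 = 2/3, x_2 = 0 ↦ 1/3  <
x_1 = 2/3, x_2 = 1/3 ↦ 1/3  <
x_1 = 2/3, x_2 = 2/3 ↦ 2/3  <
x_1 = 2/3, x_2 = 1 ↦ 1  ≥
x_1 = 1, x_2 = 0 ↦ 0  <
x_1 = 1, x_2 = 1/3 ↦ 1/3  <
x_1 = 1, x_2 = 2/3 ↦ 2/3  <
x_1 = 1, x_2 = 1 ↦ 1  ≥
So 7 of the 16 assignments meet the threshold.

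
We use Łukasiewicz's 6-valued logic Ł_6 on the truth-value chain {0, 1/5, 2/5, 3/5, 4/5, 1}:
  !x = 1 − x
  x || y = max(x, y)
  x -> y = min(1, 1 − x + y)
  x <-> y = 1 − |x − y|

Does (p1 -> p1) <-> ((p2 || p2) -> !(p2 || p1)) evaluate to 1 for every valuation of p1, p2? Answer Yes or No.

No

Counterexample: take p1 = 0, p2 = 3/5.
p1 -> p1 = 0 -> 0 = 1
p2 || p2 = 3/5 || 3/5 = 3/5
p2 || p1 = 3/5 || 0 = 3/5
!(p2 || p1) = !3/5 = 2/5
(p2 || p2) -> !(p2 || p1) = 3/5 -> 2/5 = 4/5
(p1 -> p1) <-> ((p2 || p2) -> !(p2 || p1)) = 1 <-> 4/5 = 4/5
This gives 4/5 ≠ 1.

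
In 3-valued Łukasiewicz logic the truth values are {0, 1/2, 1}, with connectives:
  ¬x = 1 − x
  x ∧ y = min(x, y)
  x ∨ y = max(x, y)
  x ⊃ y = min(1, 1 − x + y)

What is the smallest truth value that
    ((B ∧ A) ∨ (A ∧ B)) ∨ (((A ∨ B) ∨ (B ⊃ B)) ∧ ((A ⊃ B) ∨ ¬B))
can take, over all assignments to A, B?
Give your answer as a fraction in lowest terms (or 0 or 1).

Take A = 1, B = 1/2:
B ∧ A = 1/2 ∧ 1 = 1/2
A ∧ B = 1 ∧ 1/2 = 1/2
(B ∧ A) ∨ (A ∧ B) = 1/2 ∨ 1/2 = 1/2
A ∨ B = 1 ∨ 1/2 = 1
B ⊃ B = 1/2 ⊃ 1/2 = 1
(A ∨ B) ∨ (B ⊃ B) = 1 ∨ 1 = 1
A ⊃ B = 1 ⊃ 1/2 = 1/2
¬B = ¬1/2 = 1/2
(A ⊃ B) ∨ ¬B = 1/2 ∨ 1/2 = 1/2
((A ∨ B) ∨ (B ⊃ B)) ∧ ((A ⊃ B) ∨ ¬B) = 1 ∧ 1/2 = 1/2
((B ∧ A) ∨ (A ∧ B)) ∨ (((A ∨ B) ∨ (B ⊃ B)) ∧ ((A ⊃ B) ∨ ¬B)) = 1/2 ∨ 1/2 = 1/2
No assignment yields a value below 1/2, so this is the minimum.

1/2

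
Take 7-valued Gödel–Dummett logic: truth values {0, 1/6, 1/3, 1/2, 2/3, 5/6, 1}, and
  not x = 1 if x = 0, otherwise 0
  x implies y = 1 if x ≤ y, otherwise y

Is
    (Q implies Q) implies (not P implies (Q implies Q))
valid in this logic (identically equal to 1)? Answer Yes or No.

At P = 1/3, Q = 1/6, for instance:
Q implies Q = 1/6 implies 1/6 = 1
not P = not 1/3 = 0
not P implies (Q implies Q) = 0 implies 1 = 1
(Q implies Q) implies (not P implies (Q implies Q)) = 1 implies 1 = 1
and checking the remaining 48 assignments likewise gives ≥ 1 in every case.

Yes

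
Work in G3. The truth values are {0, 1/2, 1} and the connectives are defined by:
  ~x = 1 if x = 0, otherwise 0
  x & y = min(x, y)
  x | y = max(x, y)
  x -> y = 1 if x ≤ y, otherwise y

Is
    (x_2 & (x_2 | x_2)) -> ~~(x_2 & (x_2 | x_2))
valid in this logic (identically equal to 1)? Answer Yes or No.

Yes

x_2 = 0 ↦ 1
x_2 = 1/2 ↦ 1
x_2 = 1 ↦ 1
Every assignment gives a value ≥ 1.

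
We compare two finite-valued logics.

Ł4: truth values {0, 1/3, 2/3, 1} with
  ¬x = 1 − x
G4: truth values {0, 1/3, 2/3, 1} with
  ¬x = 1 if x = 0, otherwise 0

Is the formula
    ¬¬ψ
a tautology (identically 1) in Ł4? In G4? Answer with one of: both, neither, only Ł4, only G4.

neither

In Ł4: at ψ = 0 the value is 0 — not a tautology.
In G4: at ψ = 0 the value is 0 — not a tautology.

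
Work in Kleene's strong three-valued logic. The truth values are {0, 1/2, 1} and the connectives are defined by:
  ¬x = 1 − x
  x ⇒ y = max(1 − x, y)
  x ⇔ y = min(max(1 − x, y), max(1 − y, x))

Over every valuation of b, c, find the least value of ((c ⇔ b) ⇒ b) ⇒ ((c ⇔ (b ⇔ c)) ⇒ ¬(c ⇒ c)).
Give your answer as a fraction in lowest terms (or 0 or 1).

0

Take b = 1, c = 0:
c ⇔ b = 0 ⇔ 1 = 0
(c ⇔ b) ⇒ b = 0 ⇒ 1 = 1
b ⇔ c = 1 ⇔ 0 = 0
c ⇔ (b ⇔ c) = 0 ⇔ 0 = 1
c ⇒ c = 0 ⇒ 0 = 1
¬(c ⇒ c) = ¬1 = 0
(c ⇔ (b ⇔ c)) ⇒ ¬(c ⇒ c) = 1 ⇒ 0 = 0
((c ⇔ b) ⇒ b) ⇒ ((c ⇔ (b ⇔ c)) ⇒ ¬(c ⇒ c)) = 1 ⇒ 0 = 0
No assignment yields a value below 0, so this is the minimum.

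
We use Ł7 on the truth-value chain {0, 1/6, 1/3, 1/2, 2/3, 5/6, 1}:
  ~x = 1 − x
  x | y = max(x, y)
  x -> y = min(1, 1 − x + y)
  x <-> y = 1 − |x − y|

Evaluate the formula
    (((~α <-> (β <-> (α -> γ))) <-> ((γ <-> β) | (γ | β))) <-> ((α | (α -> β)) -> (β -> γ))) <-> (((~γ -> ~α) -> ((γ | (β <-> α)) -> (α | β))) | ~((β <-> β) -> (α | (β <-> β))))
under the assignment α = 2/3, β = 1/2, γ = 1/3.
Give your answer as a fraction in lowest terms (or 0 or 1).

~α = ~2/3 = 1/3
α -> γ = 2/3 -> 1/3 = 2/3
β <-> (α -> γ) = 1/2 <-> 2/3 = 5/6
~α <-> (β <-> (α -> γ)) = 1/3 <-> 5/6 = 1/2
γ <-> β = 1/3 <-> 1/2 = 5/6
γ | β = 1/3 | 1/2 = 1/2
(γ <-> β) | (γ | β) = 5/6 | 1/2 = 5/6
(~α <-> (β <-> (α -> γ))) <-> ((γ <-> β) | (γ | β)) = 1/2 <-> 5/6 = 2/3
α -> β = 2/3 -> 1/2 = 5/6
α | (α -> β) = 2/3 | 5/6 = 5/6
β -> γ = 1/2 -> 1/3 = 5/6
(α | (α -> β)) -> (β -> γ) = 5/6 -> 5/6 = 1
((~α <-> (β <-> (α -> γ))) <-> ((γ <-> β) | (γ | β))) <-> ((α | (α -> β)) -> (β -> γ)) = 2/3 <-> 1 = 2/3
~γ = ~1/3 = 2/3
~α = ~2/3 = 1/3
~γ -> ~α = 2/3 -> 1/3 = 2/3
β <-> α = 1/2 <-> 2/3 = 5/6
γ | (β <-> α) = 1/3 | 5/6 = 5/6
α | β = 2/3 | 1/2 = 2/3
(γ | (β <-> α)) -> (α | β) = 5/6 -> 2/3 = 5/6
(~γ -> ~α) -> ((γ | (β <-> α)) -> (α | β)) = 2/3 -> 5/6 = 1
β <-> β = 1/2 <-> 1/2 = 1
β <-> β = 1/2 <-> 1/2 = 1
α | (β <-> β) = 2/3 | 1 = 1
(β <-> β) -> (α | (β <-> β)) = 1 -> 1 = 1
~((β <-> β) -> (α | (β <-> β))) = ~1 = 0
((~γ -> ~α) -> ((γ | (β <-> α)) -> (α | β))) | ~((β <-> β) -> (α | (β <-> β))) = 1 | 0 = 1
(((~α <-> (β <-> (α -> γ))) <-> ((γ <-> β) | (γ | β))) <-> ((α | (α -> β)) -> (β -> γ))) <-> (((~γ -> ~α) -> ((γ | (β <-> α)) -> (α | β))) | ~((β <-> β) -> (α | (β <-> β)))) = 2/3 <-> 1 = 2/3

2/3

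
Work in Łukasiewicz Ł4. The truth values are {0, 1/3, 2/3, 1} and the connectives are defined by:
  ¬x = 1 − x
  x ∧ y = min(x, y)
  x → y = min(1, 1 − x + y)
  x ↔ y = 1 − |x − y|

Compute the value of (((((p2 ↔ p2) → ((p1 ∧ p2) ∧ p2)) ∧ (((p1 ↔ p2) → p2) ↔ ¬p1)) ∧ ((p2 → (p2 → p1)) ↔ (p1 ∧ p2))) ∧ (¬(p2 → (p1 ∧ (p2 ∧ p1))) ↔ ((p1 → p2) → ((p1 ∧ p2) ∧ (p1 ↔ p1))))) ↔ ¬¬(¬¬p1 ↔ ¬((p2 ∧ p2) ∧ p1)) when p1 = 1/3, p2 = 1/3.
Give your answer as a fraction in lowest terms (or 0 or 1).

p2 ↔ p2 = 1/3 ↔ 1/3 = 1
p1 ∧ p2 = 1/3 ∧ 1/3 = 1/3
(p1 ∧ p2) ∧ p2 = 1/3 ∧ 1/3 = 1/3
(p2 ↔ p2) → ((p1 ∧ p2) ∧ p2) = 1 → 1/3 = 1/3
p1 ↔ p2 = 1/3 ↔ 1/3 = 1
(p1 ↔ p2) → p2 = 1 → 1/3 = 1/3
¬p1 = ¬1/3 = 2/3
((p1 ↔ p2) → p2) ↔ ¬p1 = 1/3 ↔ 2/3 = 2/3
((p2 ↔ p2) → ((p1 ∧ p2) ∧ p2)) ∧ (((p1 ↔ p2) → p2) ↔ ¬p1) = 1/3 ∧ 2/3 = 1/3
p2 → p1 = 1/3 → 1/3 = 1
p2 → (p2 → p1) = 1/3 → 1 = 1
p1 ∧ p2 = 1/3 ∧ 1/3 = 1/3
(p2 → (p2 → p1)) ↔ (p1 ∧ p2) = 1 ↔ 1/3 = 1/3
(((p2 ↔ p2) → ((p1 ∧ p2) ∧ p2)) ∧ (((p1 ↔ p2) → p2) ↔ ¬p1)) ∧ ((p2 → (p2 → p1)) ↔ (p1 ∧ p2)) = 1/3 ∧ 1/3 = 1/3
p2 ∧ p1 = 1/3 ∧ 1/3 = 1/3
p1 ∧ (p2 ∧ p1) = 1/3 ∧ 1/3 = 1/3
p2 → (p1 ∧ (p2 ∧ p1)) = 1/3 → 1/3 = 1
¬(p2 → (p1 ∧ (p2 ∧ p1))) = ¬1 = 0
p1 → p2 = 1/3 → 1/3 = 1
p1 ∧ p2 = 1/3 ∧ 1/3 = 1/3
p1 ↔ p1 = 1/3 ↔ 1/3 = 1
(p1 ∧ p2) ∧ (p1 ↔ p1) = 1/3 ∧ 1 = 1/3
(p1 → p2) → ((p1 ∧ p2) ∧ (p1 ↔ p1)) = 1 → 1/3 = 1/3
¬(p2 → (p1 ∧ (p2 ∧ p1))) ↔ ((p1 → p2) → ((p1 ∧ p2) ∧ (p1 ↔ p1))) = 0 ↔ 1/3 = 2/3
((((p2 ↔ p2) → ((p1 ∧ p2) ∧ p2)) ∧ (((p1 ↔ p2) → p2) ↔ ¬p1)) ∧ ((p2 → (p2 → p1)) ↔ (p1 ∧ p2))) ∧ (¬(p2 → (p1 ∧ (p2 ∧ p1))) ↔ ((p1 → p2) → ((p1 ∧ p2) ∧ (p1 ↔ p1)))) = 1/3 ∧ 2/3 = 1/3
¬p1 = ¬1/3 = 2/3
¬¬p1 = ¬2/3 = 1/3
p2 ∧ p2 = 1/3 ∧ 1/3 = 1/3
(p2 ∧ p2) ∧ p1 = 1/3 ∧ 1/3 = 1/3
¬((p2 ∧ p2) ∧ p1) = ¬1/3 = 2/3
¬¬p1 ↔ ¬((p2 ∧ p2) ∧ p1) = 1/3 ↔ 2/3 = 2/3
¬(¬¬p1 ↔ ¬((p2 ∧ p2) ∧ p1)) = ¬2/3 = 1/3
¬¬(¬¬p1 ↔ ¬((p2 ∧ p2) ∧ p1)) = ¬1/3 = 2/3
(((((p2 ↔ p2) → ((p1 ∧ p2) ∧ p2)) ∧ (((p1 ↔ p2) → p2) ↔ ¬p1)) ∧ ((p2 → (p2 → p1)) ↔ (p1 ∧ p2))) ∧ (¬(p2 → (p1 ∧ (p2 ∧ p1))) ↔ ((p1 → p2) → ((p1 ∧ p2) ∧ (p1 ↔ p1))))) ↔ ¬¬(¬¬p1 ↔ ¬((p2 ∧ p2) ∧ p1)) = 1/3 ↔ 2/3 = 2/3

2/3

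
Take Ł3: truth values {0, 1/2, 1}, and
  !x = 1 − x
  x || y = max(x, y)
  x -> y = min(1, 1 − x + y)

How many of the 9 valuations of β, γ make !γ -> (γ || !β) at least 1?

7

β = 0, γ = 0 ↦ 1  ≥
β = 0, γ = 1/2 ↦ 1  ≥
β = 0, γ = 1 ↦ 1  ≥
β = 1/2, γ = 0 ↦ 1/2  <
β = 1/2, γ = 1/2 ↦ 1  ≥
β = 1/2, γ = 1 ↦ 1  ≥
β = 1, γ = 0 ↦ 0  <
β = 1, γ = 1/2 ↦ 1  ≥
β = 1, γ = 1 ↦ 1  ≥
So 7 of the 9 assignments meet the threshold.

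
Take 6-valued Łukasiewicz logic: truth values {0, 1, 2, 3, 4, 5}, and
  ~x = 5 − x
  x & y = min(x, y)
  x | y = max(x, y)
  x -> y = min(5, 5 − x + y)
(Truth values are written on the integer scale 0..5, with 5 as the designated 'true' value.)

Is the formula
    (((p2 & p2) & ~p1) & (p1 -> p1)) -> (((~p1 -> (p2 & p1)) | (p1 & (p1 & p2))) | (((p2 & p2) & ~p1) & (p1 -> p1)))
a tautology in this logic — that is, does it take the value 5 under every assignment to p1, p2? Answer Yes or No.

At p1 = 4, p2 = 0, for instance:
p2 & p2 = 0 & 0 = 0
~p1 = ~4 = 1
(p2 & p2) & ~p1 = 0 & 1 = 0
p1 -> p1 = 4 -> 4 = 5
((p2 & p2) & ~p1) & (p1 -> p1) = 0 & 5 = 0
~p1 = ~4 = 1
p2 & p1 = 0 & 4 = 0
~p1 -> (p2 & p1) = 1 -> 0 = 4
p1 & p2 = 4 & 0 = 0
p1 & (p1 & p2) = 4 & 0 = 0
(~p1 -> (p2 & p1)) | (p1 & (p1 & p2)) = 4 | 0 = 4
((~p1 -> (p2 & p1)) | (p1 & (p1 & p2))) | (((p2 & p2) & ~p1) & (p1 -> p1)) = 4 | 0 = 4
(((p2 & p2) & ~p1) & (p1 -> p1)) -> (((~p1 -> (p2 & p1)) | (p1 & (p1 & p2))) | (((p2 & p2) & ~p1) & (p1 -> p1))) = 0 -> 4 = 5
and checking the remaining 35 assignments likewise gives ≥ 5 in every case.

Yes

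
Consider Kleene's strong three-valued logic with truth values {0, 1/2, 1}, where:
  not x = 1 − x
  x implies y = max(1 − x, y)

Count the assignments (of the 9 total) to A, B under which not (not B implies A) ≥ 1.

1

A = 0, B = 0 ↦ 1  ≥
A = 0, B = 1/2 ↦ 1/2  <
A = 0, B = 1 ↦ 0  <
A = 1/2, B = 0 ↦ 1/2  <
A = 1/2, B = 1/2 ↦ 1/2  <
A = 1/2, B = 1 ↦ 0  <
A = 1, B = 0 ↦ 0  <
A = 1, B = 1/2 ↦ 0  <
A = 1, B = 1 ↦ 0  <
So 1 of the 9 assignments meets the threshold.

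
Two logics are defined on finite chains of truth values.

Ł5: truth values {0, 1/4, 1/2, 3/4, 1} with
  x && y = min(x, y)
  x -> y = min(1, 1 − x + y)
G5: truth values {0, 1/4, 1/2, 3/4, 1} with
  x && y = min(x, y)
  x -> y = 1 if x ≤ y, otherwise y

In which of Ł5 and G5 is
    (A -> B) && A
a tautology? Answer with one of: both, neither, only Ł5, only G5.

neither

In Ł5: at A = 0, B = 0 the value is 0 — not a tautology.
In G5: at A = 0, B = 0 the value is 0 — not a tautology.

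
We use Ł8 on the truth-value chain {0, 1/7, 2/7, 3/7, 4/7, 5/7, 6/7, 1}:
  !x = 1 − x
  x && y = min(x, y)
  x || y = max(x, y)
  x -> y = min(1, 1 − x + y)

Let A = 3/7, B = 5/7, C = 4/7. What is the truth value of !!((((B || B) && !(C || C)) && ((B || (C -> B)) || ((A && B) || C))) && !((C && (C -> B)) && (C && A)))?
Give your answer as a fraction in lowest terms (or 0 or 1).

B || B = 5/7 || 5/7 = 5/7
C || C = 4/7 || 4/7 = 4/7
!(C || C) = !4/7 = 3/7
(B || B) && !(C || C) = 5/7 && 3/7 = 3/7
C -> B = 4/7 -> 5/7 = 1
B || (C -> B) = 5/7 || 1 = 1
A && B = 3/7 && 5/7 = 3/7
(A && B) || C = 3/7 || 4/7 = 4/7
(B || (C -> B)) || ((A && B) || C) = 1 || 4/7 = 1
((B || B) && !(C || C)) && ((B || (C -> B)) || ((A && B) || C)) = 3/7 && 1 = 3/7
C -> B = 4/7 -> 5/7 = 1
C && (C -> B) = 4/7 && 1 = 4/7
C && A = 4/7 && 3/7 = 3/7
(C && (C -> B)) && (C && A) = 4/7 && 3/7 = 3/7
!((C && (C -> B)) && (C && A)) = !3/7 = 4/7
(((B || B) && !(C || C)) && ((B || (C -> B)) || ((A && B) || C))) && !((C && (C -> B)) && (C && A)) = 3/7 && 4/7 = 3/7
!((((B || B) && !(C || C)) && ((B || (C -> B)) || ((A && B) || C))) && !((C && (C -> B)) && (C && A))) = !3/7 = 4/7
!!((((B || B) && !(C || C)) && ((B || (C -> B)) || ((A && B) || C))) && !((C && (C -> B)) && (C && A))) = !4/7 = 3/7

3/7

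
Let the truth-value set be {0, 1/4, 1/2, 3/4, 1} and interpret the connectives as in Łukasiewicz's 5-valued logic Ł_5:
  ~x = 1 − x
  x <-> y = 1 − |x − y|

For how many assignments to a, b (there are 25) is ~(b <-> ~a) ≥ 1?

value 1: 2 assignments (counts)
value 3/4: 4 assignments
value 1/2: 6 assignments
value 1/4: 8 assignments
value 0: 5 assignments
So 2 of the 25 assignments meet the threshold.

2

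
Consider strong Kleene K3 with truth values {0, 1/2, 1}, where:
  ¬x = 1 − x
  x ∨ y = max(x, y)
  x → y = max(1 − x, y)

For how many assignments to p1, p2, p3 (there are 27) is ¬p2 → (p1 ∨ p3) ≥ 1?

value 1: 19 assignments (counts)
value 1/2: 7 assignments
value 0: 1 assignment
So 19 of the 27 assignments meet the threshold.

19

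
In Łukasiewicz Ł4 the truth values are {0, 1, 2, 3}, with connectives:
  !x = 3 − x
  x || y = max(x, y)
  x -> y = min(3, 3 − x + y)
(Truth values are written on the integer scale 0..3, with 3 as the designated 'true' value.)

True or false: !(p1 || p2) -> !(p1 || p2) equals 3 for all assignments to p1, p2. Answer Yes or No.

Yes

p1 = 0, p2 = 0 ↦ 3
p1 = 0, p2 = 1 ↦ 3
p1 = 0, p2 = 2 ↦ 3
p1 = 0, p2 = 3 ↦ 3
p1 = 1, p2 = 0 ↦ 3
p1 = 1, p2 = 1 ↦ 3
p1 = 1, p2 = 2 ↦ 3
p1 = 1, p2 = 3 ↦ 3
p1 = 2, p2 = 0 ↦ 3
p1 = 2, p2 = 1 ↦ 3
p1 = 2, p2 = 2 ↦ 3
p1 = 2, p2 = 3 ↦ 3
p1 = 3, p2 = 0 ↦ 3
p1 = 3, p2 = 1 ↦ 3
p1 = 3, p2 = 2 ↦ 3
p1 = 3, p2 = 3 ↦ 3
Every assignment gives a value ≥ 3.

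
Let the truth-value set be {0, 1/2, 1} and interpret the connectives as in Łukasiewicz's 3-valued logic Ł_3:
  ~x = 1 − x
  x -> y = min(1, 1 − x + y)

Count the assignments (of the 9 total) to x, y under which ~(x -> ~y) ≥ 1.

1

x = 0, y = 0 ↦ 0  <
x = 0, y = 1/2 ↦ 0  <
x = 0, y = 1 ↦ 0  <
x = 1/2, y = 0 ↦ 0  <
x = 1/2, y = 1/2 ↦ 0  <
x = 1/2, y = 1 ↦ 1/2  <
x = 1, y = 0 ↦ 0  <
x = 1, y = 1/2 ↦ 1/2  <
x = 1, y = 1 ↦ 1  ≥
So 1 of the 9 assignments meets the threshold.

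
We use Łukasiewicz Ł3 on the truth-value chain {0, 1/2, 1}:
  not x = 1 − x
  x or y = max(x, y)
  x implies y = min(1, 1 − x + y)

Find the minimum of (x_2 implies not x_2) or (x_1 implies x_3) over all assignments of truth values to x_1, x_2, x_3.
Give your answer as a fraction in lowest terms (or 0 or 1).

Take x_1 = 1, x_2 = 1, x_3 = 0:
not x_2 = not 1 = 0
x_2 implies not x_2 = 1 implies 0 = 0
x_1 implies x_3 = 1 implies 0 = 0
(x_2 implies not x_2) or (x_1 implies x_3) = 0 or 0 = 0
No assignment yields a value below 0, so this is the minimum.

0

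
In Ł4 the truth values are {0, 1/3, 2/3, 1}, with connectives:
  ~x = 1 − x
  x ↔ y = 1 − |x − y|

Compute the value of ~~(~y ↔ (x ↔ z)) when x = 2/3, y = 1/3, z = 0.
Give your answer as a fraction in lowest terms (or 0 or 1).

~y = ~1/3 = 2/3
x ↔ z = 2/3 ↔ 0 = 1/3
~y ↔ (x ↔ z) = 2/3 ↔ 1/3 = 2/3
~(~y ↔ (x ↔ z)) = ~2/3 = 1/3
~~(~y ↔ (x ↔ z)) = ~1/3 = 2/3

2/3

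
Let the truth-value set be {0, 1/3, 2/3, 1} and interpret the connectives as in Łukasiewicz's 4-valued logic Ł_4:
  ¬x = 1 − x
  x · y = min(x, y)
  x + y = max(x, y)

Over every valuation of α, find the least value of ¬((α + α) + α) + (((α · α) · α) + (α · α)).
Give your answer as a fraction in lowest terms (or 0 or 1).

2/3

Take α = 1/3:
α + α = 1/3 + 1/3 = 1/3
(α + α) + α = 1/3 + 1/3 = 1/3
¬((α + α) + α) = ¬1/3 = 2/3
α · α = 1/3 · 1/3 = 1/3
(α · α) · α = 1/3 · 1/3 = 1/3
α · α = 1/3 · 1/3 = 1/3
((α · α) · α) + (α · α) = 1/3 + 1/3 = 1/3
¬((α + α) + α) + (((α · α) · α) + (α · α)) = 2/3 + 1/3 = 2/3
No assignment yields a value below 2/3, so this is the minimum.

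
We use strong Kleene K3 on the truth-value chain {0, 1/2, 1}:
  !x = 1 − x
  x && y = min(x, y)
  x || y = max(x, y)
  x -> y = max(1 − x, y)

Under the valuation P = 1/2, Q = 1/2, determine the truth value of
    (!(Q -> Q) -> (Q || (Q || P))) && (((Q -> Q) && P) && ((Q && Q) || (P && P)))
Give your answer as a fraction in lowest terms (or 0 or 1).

1/2

Q -> Q = 1/2 -> 1/2 = 1/2
!(Q -> Q) = !1/2 = 1/2
Q || P = 1/2 || 1/2 = 1/2
Q || (Q || P) = 1/2 || 1/2 = 1/2
!(Q -> Q) -> (Q || (Q || P)) = 1/2 -> 1/2 = 1/2
Q -> Q = 1/2 -> 1/2 = 1/2
(Q -> Q) && P = 1/2 && 1/2 = 1/2
Q && Q = 1/2 && 1/2 = 1/2
P && P = 1/2 && 1/2 = 1/2
(Q && Q) || (P && P) = 1/2 || 1/2 = 1/2
((Q -> Q) && P) && ((Q && Q) || (P && P)) = 1/2 && 1/2 = 1/2
(!(Q -> Q) -> (Q || (Q || P))) && (((Q -> Q) && P) && ((Q && Q) || (P && P))) = 1/2 && 1/2 = 1/2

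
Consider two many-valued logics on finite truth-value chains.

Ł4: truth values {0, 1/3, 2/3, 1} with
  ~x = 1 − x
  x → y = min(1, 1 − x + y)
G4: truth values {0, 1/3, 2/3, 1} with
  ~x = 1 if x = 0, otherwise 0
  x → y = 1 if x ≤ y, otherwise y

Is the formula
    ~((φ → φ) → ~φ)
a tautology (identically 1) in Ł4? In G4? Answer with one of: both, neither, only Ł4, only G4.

In Ł4: at φ = 0 the value is 0 — not a tautology.
In G4: at φ = 0 the value is 0 — not a tautology.

neither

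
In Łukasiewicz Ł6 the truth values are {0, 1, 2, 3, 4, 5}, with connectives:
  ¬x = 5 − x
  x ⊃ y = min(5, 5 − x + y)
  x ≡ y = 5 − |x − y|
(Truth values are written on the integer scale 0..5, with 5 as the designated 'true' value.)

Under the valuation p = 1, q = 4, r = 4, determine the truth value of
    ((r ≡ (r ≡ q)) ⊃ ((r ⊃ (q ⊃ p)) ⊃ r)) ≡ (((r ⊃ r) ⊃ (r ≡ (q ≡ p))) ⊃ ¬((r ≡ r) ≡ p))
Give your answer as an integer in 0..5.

5

r ≡ q = 4 ≡ 4 = 5
r ≡ (r ≡ q) = 4 ≡ 5 = 4
q ⊃ p = 4 ⊃ 1 = 2
r ⊃ (q ⊃ p) = 4 ⊃ 2 = 3
(r ⊃ (q ⊃ p)) ⊃ r = 3 ⊃ 4 = 5
(r ≡ (r ≡ q)) ⊃ ((r ⊃ (q ⊃ p)) ⊃ r) = 4 ⊃ 5 = 5
r ⊃ r = 4 ⊃ 4 = 5
q ≡ p = 4 ≡ 1 = 2
r ≡ (q ≡ p) = 4 ≡ 2 = 3
(r ⊃ r) ⊃ (r ≡ (q ≡ p)) = 5 ⊃ 3 = 3
r ≡ r = 4 ≡ 4 = 5
(r ≡ r) ≡ p = 5 ≡ 1 = 1
¬((r ≡ r) ≡ p) = ¬1 = 4
((r ⊃ r) ⊃ (r ≡ (q ≡ p))) ⊃ ¬((r ≡ r) ≡ p) = 3 ⊃ 4 = 5
((r ≡ (r ≡ q)) ⊃ ((r ⊃ (q ⊃ p)) ⊃ r)) ≡ (((r ⊃ r) ⊃ (r ≡ (q ≡ p))) ⊃ ¬((r ≡ r) ≡ p)) = 5 ≡ 5 = 5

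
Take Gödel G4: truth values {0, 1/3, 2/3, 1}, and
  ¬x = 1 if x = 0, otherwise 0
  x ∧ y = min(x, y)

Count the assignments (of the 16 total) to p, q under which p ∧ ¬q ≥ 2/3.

2

p = 0, q = 0 ↦ 0  <
p = 0, q = 1/3 ↦ 0  <
p = 0, q = 2/3 ↦ 0  <
p = 0, q = 1 ↦ 0  <
p = 1/3, q = 0 ↦ 1/3  <
p = 1/3, q = 1/3 ↦ 0  <
p = 1/3, q = 2/3 ↦ 0  <
p = 1/3, q = 1 ↦ 0  <
p = 2/3, q = 0 ↦ 2/3  ≥
p = 2/3, q = 1/3 ↦ 0  <
p = 2/3, q = 2/3 ↦ 0  <
p = 2/3, q = 1 ↦ 0  <
p = 1, q = 0 ↦ 1  ≥
p = 1, q = 1/3 ↦ 0  <
p = 1, q = 2/3 ↦ 0  <
p = 1, q = 1 ↦ 0  <
So 2 of the 16 assignments meet the threshold.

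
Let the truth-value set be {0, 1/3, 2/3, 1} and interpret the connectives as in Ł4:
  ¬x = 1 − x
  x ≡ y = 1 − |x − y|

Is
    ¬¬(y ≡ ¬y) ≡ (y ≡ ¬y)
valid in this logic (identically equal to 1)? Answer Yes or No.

y = 0 ↦ 1
y = 1/3 ↦ 1
y = 2/3 ↦ 1
y = 1 ↦ 1
Every assignment gives a value ≥ 1.

Yes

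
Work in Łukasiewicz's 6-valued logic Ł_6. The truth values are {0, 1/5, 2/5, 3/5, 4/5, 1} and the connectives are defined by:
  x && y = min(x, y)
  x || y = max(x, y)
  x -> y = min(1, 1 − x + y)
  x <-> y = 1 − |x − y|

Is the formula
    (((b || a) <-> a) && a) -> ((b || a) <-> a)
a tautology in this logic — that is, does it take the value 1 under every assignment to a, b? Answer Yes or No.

Yes

At a = 3/5, b = 1/5, for instance:
b || a = 1/5 || 3/5 = 3/5
(b || a) <-> a = 3/5 <-> 3/5 = 1
((b || a) <-> a) && a = 1 && 3/5 = 3/5
(((b || a) <-> a) && a) -> ((b || a) <-> a) = 3/5 -> 1 = 1
and checking the remaining 35 assignments likewise gives ≥ 1 in every case.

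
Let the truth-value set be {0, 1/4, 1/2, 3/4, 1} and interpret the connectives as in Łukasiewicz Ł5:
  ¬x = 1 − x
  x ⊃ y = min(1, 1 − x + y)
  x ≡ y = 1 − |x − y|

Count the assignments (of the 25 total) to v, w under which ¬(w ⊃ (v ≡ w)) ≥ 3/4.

value 1: 1 assignment (counts)
value 3/4: 1 assignment (counts)
value 1/2: 2 assignments
value 1/4: 2 assignments
value 0: 19 assignments
So 2 of the 25 assignments meet the threshold.

2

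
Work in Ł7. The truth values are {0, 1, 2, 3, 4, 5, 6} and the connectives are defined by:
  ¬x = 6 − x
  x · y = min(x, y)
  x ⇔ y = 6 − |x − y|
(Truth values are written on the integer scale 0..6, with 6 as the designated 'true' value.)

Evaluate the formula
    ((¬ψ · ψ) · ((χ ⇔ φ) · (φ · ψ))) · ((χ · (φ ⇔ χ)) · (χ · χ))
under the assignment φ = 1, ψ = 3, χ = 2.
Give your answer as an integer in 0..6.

1

¬ψ = ¬3 = 3
¬ψ · ψ = 3 · 3 = 3
χ ⇔ φ = 2 ⇔ 1 = 5
φ · ψ = 1 · 3 = 1
(χ ⇔ φ) · (φ · ψ) = 5 · 1 = 1
(¬ψ · ψ) · ((χ ⇔ φ) · (φ · ψ)) = 3 · 1 = 1
φ ⇔ χ = 1 ⇔ 2 = 5
χ · (φ ⇔ χ) = 2 · 5 = 2
χ · χ = 2 · 2 = 2
(χ · (φ ⇔ χ)) · (χ · χ) = 2 · 2 = 2
((¬ψ · ψ) · ((χ ⇔ φ) · (φ · ψ))) · ((χ · (φ ⇔ χ)) · (χ · χ)) = 1 · 2 = 1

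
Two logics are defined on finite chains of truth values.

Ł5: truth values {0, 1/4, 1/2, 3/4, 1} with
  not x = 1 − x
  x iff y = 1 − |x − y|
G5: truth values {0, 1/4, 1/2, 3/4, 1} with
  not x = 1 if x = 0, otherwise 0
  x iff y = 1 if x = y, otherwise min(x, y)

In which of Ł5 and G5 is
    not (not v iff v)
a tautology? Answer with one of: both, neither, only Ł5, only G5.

In Ł5: at v = 1/4 the value is 1/2 — not a tautology.
In G5: every assignment gives 1 — tautology.

only G5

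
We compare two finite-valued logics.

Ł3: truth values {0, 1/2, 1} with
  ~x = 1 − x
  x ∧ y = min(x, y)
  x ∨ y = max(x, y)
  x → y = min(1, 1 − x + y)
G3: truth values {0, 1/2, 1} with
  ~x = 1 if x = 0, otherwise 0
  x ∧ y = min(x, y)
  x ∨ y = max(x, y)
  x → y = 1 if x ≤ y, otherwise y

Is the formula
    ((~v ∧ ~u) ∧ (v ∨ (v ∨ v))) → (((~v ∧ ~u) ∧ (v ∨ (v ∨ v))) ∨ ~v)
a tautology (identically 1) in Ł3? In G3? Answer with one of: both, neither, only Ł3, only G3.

both

In Ł3: every assignment gives 1 — tautology.
In G3: every assignment gives 1 — tautology.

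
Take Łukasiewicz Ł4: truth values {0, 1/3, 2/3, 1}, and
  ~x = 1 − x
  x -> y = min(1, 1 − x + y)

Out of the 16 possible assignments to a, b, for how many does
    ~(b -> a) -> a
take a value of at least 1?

a = 0, b = 0 ↦ 1  ≥
a = 0, b = 1/3 ↦ 2/3  <
a = 0, b = 2/3 ↦ 1/3  <
a = 0, b = 1 ↦ 0  <
a = 1/3, b = 0 ↦ 1  ≥
a = 1/3, b = 1/3 ↦ 1  ≥
a = 1/3, b = 2/3 ↦ 1  ≥
a = 1/3, b = 1 ↦ 2/3  <
a = 2/3, b = 0 ↦ 1  ≥
a = 2/3, b = 1/3 ↦ 1  ≥
a = 2/3, b = 2/3 ↦ 1  ≥
a = 2/3, b = 1 ↦ 1  ≥
a = 1, b = 0 ↦ 1  ≥
a = 1, b = 1/3 ↦ 1  ≥
a = 1, b = 2/3 ↦ 1  ≥
a = 1, b = 1 ↦ 1  ≥
So 12 of the 16 assignments meet the threshold.

12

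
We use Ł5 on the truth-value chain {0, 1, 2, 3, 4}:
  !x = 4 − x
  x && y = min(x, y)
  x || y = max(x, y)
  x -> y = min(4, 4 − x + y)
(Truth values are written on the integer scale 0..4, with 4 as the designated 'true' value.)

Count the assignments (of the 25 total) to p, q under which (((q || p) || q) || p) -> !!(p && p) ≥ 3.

value 4: 15 assignments (counts)
value 3: 4 assignments (counts)
value 2: 3 assignments
value 1: 2 assignments
value 0: 1 assignment
So 19 of the 25 assignments meet the threshold.

19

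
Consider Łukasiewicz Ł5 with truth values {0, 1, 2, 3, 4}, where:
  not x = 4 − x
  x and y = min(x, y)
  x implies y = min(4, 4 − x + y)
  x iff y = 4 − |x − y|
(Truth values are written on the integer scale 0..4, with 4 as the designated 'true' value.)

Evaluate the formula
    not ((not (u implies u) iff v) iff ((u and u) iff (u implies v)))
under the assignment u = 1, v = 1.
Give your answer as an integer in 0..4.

2

u implies u = 1 implies 1 = 4
not (u implies u) = not 4 = 0
not (u implies u) iff v = 0 iff 1 = 3
u and u = 1 and 1 = 1
u implies v = 1 implies 1 = 4
(u and u) iff (u implies v) = 1 iff 4 = 1
(not (u implies u) iff v) iff ((u and u) iff (u implies v)) = 3 iff 1 = 2
not ((not (u implies u) iff v) iff ((u and u) iff (u implies v))) = not 2 = 2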